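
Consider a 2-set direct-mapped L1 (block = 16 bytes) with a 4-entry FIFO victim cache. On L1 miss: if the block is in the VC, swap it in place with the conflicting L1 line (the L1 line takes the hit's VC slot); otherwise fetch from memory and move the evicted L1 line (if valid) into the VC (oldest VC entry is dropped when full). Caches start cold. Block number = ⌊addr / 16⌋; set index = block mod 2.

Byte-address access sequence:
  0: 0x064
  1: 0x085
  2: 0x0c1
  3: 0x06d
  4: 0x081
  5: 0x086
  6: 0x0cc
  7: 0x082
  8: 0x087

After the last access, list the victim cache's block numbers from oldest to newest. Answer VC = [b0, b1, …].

VC = [12, 6]

0: 0x64 (blk 6, set 0) → MISS  vc=[]
1: 0x85 (blk 8, set 0) → MISS  vc=[6]
2: 0xc1 (blk 12, set 0) → MISS  vc=[6, 8]
3: 0x6d (blk 6, set 0) → VC-HIT  vc=[12, 8]
4: 0x81 (blk 8, set 0) → VC-HIT  vc=[12, 6]
5: 0x86 (blk 8, set 0) → L1-HIT  vc=[12, 6]
6: 0xcc (blk 12, set 0) → VC-HIT  vc=[8, 6]
7: 0x82 (blk 8, set 0) → VC-HIT  vc=[12, 6]
8: 0x87 (blk 8, set 0) → L1-HIT  vc=[12, 6]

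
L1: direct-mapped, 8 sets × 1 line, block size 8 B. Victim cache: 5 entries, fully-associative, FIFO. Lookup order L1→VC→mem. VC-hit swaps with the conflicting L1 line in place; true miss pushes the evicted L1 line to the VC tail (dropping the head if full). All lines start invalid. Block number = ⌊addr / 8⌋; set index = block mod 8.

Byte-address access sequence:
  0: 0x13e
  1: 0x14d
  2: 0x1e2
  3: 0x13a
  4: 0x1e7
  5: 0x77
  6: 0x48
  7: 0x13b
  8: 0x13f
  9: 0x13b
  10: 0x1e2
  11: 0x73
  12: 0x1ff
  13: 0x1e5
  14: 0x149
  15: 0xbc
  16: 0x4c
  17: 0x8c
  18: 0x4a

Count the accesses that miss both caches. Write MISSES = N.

0: 0x13e (blk 39, set 7) → MISS  vc=[]
1: 0x14d (blk 41, set 1) → MISS  vc=[]
2: 0x1e2 (blk 60, set 4) → MISS  vc=[]
3: 0x13a (blk 39, set 7) → L1-HIT  vc=[]
4: 0x1e7 (blk 60, set 4) → L1-HIT  vc=[]
5: 0x77 (blk 14, set 6) → MISS  vc=[]
6: 0x48 (blk 9, set 1) → MISS  vc=[41]
7: 0x13b (blk 39, set 7) → L1-HIT  vc=[41]
8: 0x13f (blk 39, set 7) → L1-HIT  vc=[41]
9: 0x13b (blk 39, set 7) → L1-HIT  vc=[41]
10: 0x1e2 (blk 60, set 4) → L1-HIT  vc=[41]
11: 0x73 (blk 14, set 6) → L1-HIT  vc=[41]
12: 0x1ff (blk 63, set 7) → MISS  vc=[41, 39]
13: 0x1e5 (blk 60, set 4) → L1-HIT  vc=[41, 39]
14: 0x149 (blk 41, set 1) → VC-HIT  vc=[9, 39]
15: 0xbc (blk 23, set 7) → MISS  vc=[9, 39, 63]
16: 0x4c (blk 9, set 1) → VC-HIT  vc=[41, 39, 63]
17: 0x8c (blk 17, set 1) → MISS  vc=[41, 39, 63, 9]
18: 0x4a (blk 9, set 1) → VC-HIT  vc=[41, 39, 63, 17]

MISSES = 8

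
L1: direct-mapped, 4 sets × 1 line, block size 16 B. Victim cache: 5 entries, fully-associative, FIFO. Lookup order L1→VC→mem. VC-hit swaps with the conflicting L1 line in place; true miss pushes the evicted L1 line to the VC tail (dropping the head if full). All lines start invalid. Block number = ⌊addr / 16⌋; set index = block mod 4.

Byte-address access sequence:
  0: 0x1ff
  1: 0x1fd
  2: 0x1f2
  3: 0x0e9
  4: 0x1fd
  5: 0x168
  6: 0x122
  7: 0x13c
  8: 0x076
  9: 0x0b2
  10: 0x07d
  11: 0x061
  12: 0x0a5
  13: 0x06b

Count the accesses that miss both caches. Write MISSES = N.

MISSES = 9

0: 0x1ff (blk 31, set 3) → MISS  vc=[]
1: 0x1fd (blk 31, set 3) → L1-HIT  vc=[]
2: 0x1f2 (blk 31, set 3) → L1-HIT  vc=[]
3: 0xe9 (blk 14, set 2) → MISS  vc=[]
4: 0x1fd (blk 31, set 3) → L1-HIT  vc=[]
5: 0x168 (blk 22, set 2) → MISS  vc=[14]
6: 0x122 (blk 18, set 2) → MISS  vc=[14, 22]
7: 0x13c (blk 19, set 3) → MISS  vc=[14, 22, 31]
8: 0x76 (blk 7, set 3) → MISS  vc=[14, 22, 31, 19]
9: 0xb2 (blk 11, set 3) → MISS  vc=[14, 22, 31, 19, 7]
10: 0x7d (blk 7, set 3) → VC-HIT  vc=[14, 22, 31, 19, 11]
11: 0x61 (blk 6, set 2) → MISS  vc=[22, 31, 19, 11, 18]
12: 0xa5 (blk 10, set 2) → MISS  vc=[31, 19, 11, 18, 6]
13: 0x6b (blk 6, set 2) → VC-HIT  vc=[31, 19, 11, 18, 10]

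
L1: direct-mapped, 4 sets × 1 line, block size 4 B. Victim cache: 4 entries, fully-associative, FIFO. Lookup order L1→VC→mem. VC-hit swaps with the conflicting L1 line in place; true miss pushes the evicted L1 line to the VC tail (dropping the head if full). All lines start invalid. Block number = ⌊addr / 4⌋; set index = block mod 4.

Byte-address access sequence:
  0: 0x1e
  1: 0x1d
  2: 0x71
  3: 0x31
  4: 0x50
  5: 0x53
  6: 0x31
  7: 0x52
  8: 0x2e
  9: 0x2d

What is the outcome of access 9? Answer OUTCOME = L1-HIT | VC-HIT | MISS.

OUTCOME = L1-HIT

  [0] addr=0x1e blk=7 s=3: MISS | VC []
  [1] addr=0x1d blk=7 s=3: L1-HIT | VC []
  [2] addr=0x71 blk=28 s=0: MISS | VC []
  [3] addr=0x31 blk=12 s=0: MISS | VC [28]
  [4] addr=0x50 blk=20 s=0: MISS | VC [28, 12]
  [5] addr=0x53 blk=20 s=0: L1-HIT | VC [28, 12]
  [6] addr=0x31 blk=12 s=0: VC-HIT | VC [28, 20]
  [7] addr=0x52 blk=20 s=0: VC-HIT | VC [28, 12]
  [8] addr=0x2e blk=11 s=3: MISS | VC [28, 12, 7]
  [9] addr=0x2d blk=11 s=3: L1-HIT | VC [28, 12, 7]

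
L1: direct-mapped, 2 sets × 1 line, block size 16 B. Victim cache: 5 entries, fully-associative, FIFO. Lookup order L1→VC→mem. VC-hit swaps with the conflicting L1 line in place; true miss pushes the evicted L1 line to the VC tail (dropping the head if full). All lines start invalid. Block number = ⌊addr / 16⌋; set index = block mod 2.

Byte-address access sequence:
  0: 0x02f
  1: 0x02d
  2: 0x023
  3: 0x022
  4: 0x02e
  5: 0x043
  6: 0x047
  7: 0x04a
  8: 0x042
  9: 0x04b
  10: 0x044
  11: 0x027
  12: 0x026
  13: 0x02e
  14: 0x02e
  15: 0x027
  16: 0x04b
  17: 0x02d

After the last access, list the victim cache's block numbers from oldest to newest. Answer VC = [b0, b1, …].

VC = [4]

  [0] addr=0x2f blk=2 s=0: MISS | VC []
  [1] addr=0x2d blk=2 s=0: L1-HIT | VC []
  [2] addr=0x23 blk=2 s=0: L1-HIT | VC []
  [3] addr=0x22 blk=2 s=0: L1-HIT | VC []
  [4] addr=0x2e blk=2 s=0: L1-HIT | VC []
  [5] addr=0x43 blk=4 s=0: MISS | VC [2]
  [6] addr=0x47 blk=4 s=0: L1-HIT | VC [2]
  [7] addr=0x4a blk=4 s=0: L1-HIT | VC [2]
  [8] addr=0x42 blk=4 s=0: L1-HIT | VC [2]
  [9] addr=0x4b blk=4 s=0: L1-HIT | VC [2]
  [10] addr=0x44 blk=4 s=0: L1-HIT | VC [2]
  [11] addr=0x27 blk=2 s=0: VC-HIT | VC [4]
  [12] addr=0x26 blk=2 s=0: L1-HIT | VC [4]
  [13] addr=0x2e blk=2 s=0: L1-HIT | VC [4]
  [14] addr=0x2e blk=2 s=0: L1-HIT | VC [4]
  [15] addr=0x27 blk=2 s=0: L1-HIT | VC [4]
  [16] addr=0x4b blk=4 s=0: VC-HIT | VC [2]
  [17] addr=0x2d blk=2 s=0: VC-HIT | VC [4]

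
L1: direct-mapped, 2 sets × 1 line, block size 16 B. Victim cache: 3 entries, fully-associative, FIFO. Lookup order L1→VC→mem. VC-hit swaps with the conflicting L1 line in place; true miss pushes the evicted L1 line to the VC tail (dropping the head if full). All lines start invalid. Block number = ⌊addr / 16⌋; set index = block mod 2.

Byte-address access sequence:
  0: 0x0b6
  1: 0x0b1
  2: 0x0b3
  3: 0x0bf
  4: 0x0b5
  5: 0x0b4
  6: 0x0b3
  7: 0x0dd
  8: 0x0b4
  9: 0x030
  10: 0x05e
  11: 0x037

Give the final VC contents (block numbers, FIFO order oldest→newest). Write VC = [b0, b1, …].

0: 0xb6 (blk 11, set 1) → MISS  vc=[]
1: 0xb1 (blk 11, set 1) → L1-HIT  vc=[]
2: 0xb3 (blk 11, set 1) → L1-HIT  vc=[]
3: 0xbf (blk 11, set 1) → L1-HIT  vc=[]
4: 0xb5 (blk 11, set 1) → L1-HIT  vc=[]
5: 0xb4 (blk 11, set 1) → L1-HIT  vc=[]
6: 0xb3 (blk 11, set 1) → L1-HIT  vc=[]
7: 0xdd (blk 13, set 1) → MISS  vc=[11]
8: 0xb4 (blk 11, set 1) → VC-HIT  vc=[13]
9: 0x30 (blk 3, set 1) → MISS  vc=[13, 11]
10: 0x5e (blk 5, set 1) → MISS  vc=[13, 11, 3]
11: 0x37 (blk 3, set 1) → VC-HIT  vc=[13, 11, 5]

VC = [13, 11, 5]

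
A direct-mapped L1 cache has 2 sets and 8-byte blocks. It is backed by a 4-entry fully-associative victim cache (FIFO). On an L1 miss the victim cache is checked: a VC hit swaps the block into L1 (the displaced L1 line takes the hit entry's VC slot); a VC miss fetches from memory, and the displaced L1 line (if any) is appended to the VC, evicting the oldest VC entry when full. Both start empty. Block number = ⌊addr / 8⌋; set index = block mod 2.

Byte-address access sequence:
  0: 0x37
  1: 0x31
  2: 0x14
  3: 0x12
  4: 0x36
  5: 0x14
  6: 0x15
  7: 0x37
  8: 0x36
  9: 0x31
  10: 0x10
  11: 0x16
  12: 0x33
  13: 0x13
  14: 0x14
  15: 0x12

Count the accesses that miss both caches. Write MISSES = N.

  [0] addr=0x37 blk=6 s=0: MISS | VC []
  [1] addr=0x31 blk=6 s=0: L1-HIT | VC []
  [2] addr=0x14 blk=2 s=0: MISS | VC [6]
  [3] addr=0x12 blk=2 s=0: L1-HIT | VC [6]
  [4] addr=0x36 blk=6 s=0: VC-HIT | VC [2]
  [5] addr=0x14 blk=2 s=0: VC-HIT | VC [6]
  [6] addr=0x15 blk=2 s=0: L1-HIT | VC [6]
  [7] addr=0x37 blk=6 s=0: VC-HIT | VC [2]
  [8] addr=0x36 blk=6 s=0: L1-HIT | VC [2]
  [9] addr=0x31 blk=6 s=0: L1-HIT | VC [2]
  [10] addr=0x10 blk=2 s=0: VC-HIT | VC [6]
  [11] addr=0x16 blk=2 s=0: L1-HIT | VC [6]
  [12] addr=0x33 blk=6 s=0: VC-HIT | VC [2]
  [13] addr=0x13 blk=2 s=0: VC-HIT | VC [6]
  [14] addr=0x14 blk=2 s=0: L1-HIT | VC [6]
  [15] addr=0x12 blk=2 s=0: L1-HIT | VC [6]

MISSES = 2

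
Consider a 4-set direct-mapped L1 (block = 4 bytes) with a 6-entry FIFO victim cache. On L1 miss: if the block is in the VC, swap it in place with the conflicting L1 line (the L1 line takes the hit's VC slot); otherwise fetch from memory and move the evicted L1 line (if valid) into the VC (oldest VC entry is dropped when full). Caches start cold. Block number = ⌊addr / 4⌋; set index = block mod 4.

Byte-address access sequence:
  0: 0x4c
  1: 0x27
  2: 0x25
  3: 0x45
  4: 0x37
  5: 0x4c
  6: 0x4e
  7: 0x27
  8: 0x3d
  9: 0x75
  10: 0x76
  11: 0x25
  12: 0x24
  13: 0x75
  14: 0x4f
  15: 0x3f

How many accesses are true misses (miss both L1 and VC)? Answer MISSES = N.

MISSES = 6

  [0] addr=0x4c blk=19 s=3: MISS | VC []
  [1] addr=0x27 blk=9 s=1: MISS | VC []
  [2] addr=0x25 blk=9 s=1: L1-HIT | VC []
  [3] addr=0x45 blk=17 s=1: MISS | VC [9]
  [4] addr=0x37 blk=13 s=1: MISS | VC [9, 17]
  [5] addr=0x4c blk=19 s=3: L1-HIT | VC [9, 17]
  [6] addr=0x4e blk=19 s=3: L1-HIT | VC [9, 17]
  [7] addr=0x27 blk=9 s=1: VC-HIT | VC [13, 17]
  [8] addr=0x3d blk=15 s=3: MISS | VC [13, 17, 19]
  [9] addr=0x75 blk=29 s=1: MISS | VC [13, 17, 19, 9]
  [10] addr=0x76 blk=29 s=1: L1-HIT | VC [13, 17, 19, 9]
  [11] addr=0x25 blk=9 s=1: VC-HIT | VC [13, 17, 19, 29]
  [12] addr=0x24 blk=9 s=1: L1-HIT | VC [13, 17, 19, 29]
  [13] addr=0x75 blk=29 s=1: VC-HIT | VC [13, 17, 19, 9]
  [14] addr=0x4f blk=19 s=3: VC-HIT | VC [13, 17, 15, 9]
  [15] addr=0x3f blk=15 s=3: VC-HIT | VC [13, 17, 19, 9]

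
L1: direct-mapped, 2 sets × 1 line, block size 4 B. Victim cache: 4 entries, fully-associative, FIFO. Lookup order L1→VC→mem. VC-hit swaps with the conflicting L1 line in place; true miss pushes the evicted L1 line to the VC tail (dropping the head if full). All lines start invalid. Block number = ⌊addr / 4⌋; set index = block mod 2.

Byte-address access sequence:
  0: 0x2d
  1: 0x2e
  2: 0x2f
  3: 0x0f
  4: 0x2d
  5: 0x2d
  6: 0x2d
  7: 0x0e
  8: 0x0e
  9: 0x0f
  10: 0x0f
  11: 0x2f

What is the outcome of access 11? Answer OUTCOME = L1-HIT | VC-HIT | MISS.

0: 0x2d (blk 11, set 1) → MISS  vc=[]
1: 0x2e (blk 11, set 1) → L1-HIT  vc=[]
2: 0x2f (blk 11, set 1) → L1-HIT  vc=[]
3: 0xf (blk 3, set 1) → MISS  vc=[11]
4: 0x2d (blk 11, set 1) → VC-HIT  vc=[3]
5: 0x2d (blk 11, set 1) → L1-HIT  vc=[3]
6: 0x2d (blk 11, set 1) → L1-HIT  vc=[3]
7: 0xe (blk 3, set 1) → VC-HIT  vc=[11]
8: 0xe (blk 3, set 1) → L1-HIT  vc=[11]
9: 0xf (blk 3, set 1) → L1-HIT  vc=[11]
10: 0xf (blk 3, set 1) → L1-HIT  vc=[11]
11: 0x2f (blk 11, set 1) → VC-HIT  vc=[3]

OUTCOME = VC-HIT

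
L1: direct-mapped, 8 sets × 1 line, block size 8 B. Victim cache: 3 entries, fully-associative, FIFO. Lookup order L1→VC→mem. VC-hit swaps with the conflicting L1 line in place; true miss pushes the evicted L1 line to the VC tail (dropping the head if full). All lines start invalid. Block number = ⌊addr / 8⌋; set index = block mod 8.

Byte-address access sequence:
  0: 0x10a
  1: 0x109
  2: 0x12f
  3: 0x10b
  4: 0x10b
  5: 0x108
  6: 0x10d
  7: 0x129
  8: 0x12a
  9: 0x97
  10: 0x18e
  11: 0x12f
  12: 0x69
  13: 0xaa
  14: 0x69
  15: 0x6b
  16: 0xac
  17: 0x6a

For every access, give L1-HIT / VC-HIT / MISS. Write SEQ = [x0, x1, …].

  [0] addr=0x10a blk=33 s=1: MISS | VC []
  [1] addr=0x109 blk=33 s=1: L1-HIT | VC []
  [2] addr=0x12f blk=37 s=5: MISS | VC []
  [3] addr=0x10b blk=33 s=1: L1-HIT | VC []
  [4] addr=0x10b blk=33 s=1: L1-HIT | VC []
  [5] addr=0x108 blk=33 s=1: L1-HIT | VC []
  [6] addr=0x10d blk=33 s=1: L1-HIT | VC []
  [7] addr=0x129 blk=37 s=5: L1-HIT | VC []
  [8] addr=0x12a blk=37 s=5: L1-HIT | VC []
  [9] addr=0x97 blk=18 s=2: MISS | VC []
  [10] addr=0x18e blk=49 s=1: MISS | VC [33]
  [11] addr=0x12f blk=37 s=5: L1-HIT | VC [33]
  [12] addr=0x69 blk=13 s=5: MISS | VC [33, 37]
  [13] addr=0xaa blk=21 s=5: MISS | VC [33, 37, 13]
  [14] addr=0x69 blk=13 s=5: VC-HIT | VC [33, 37, 21]
  [15] addr=0x6b blk=13 s=5: L1-HIT | VC [33, 37, 21]
  [16] addr=0xac blk=21 s=5: VC-HIT | VC [33, 37, 13]
  [17] addr=0x6a blk=13 s=5: VC-HIT | VC [33, 37, 21]

SEQ = [MISS, L1-HIT, MISS, L1-HIT, L1-HIT, L1-HIT, L1-HIT, L1-HIT, L1-HIT, MISS, MISS, L1-HIT, MISS, MISS, VC-HIT, L1-HIT, VC-HIT, VC-HIT]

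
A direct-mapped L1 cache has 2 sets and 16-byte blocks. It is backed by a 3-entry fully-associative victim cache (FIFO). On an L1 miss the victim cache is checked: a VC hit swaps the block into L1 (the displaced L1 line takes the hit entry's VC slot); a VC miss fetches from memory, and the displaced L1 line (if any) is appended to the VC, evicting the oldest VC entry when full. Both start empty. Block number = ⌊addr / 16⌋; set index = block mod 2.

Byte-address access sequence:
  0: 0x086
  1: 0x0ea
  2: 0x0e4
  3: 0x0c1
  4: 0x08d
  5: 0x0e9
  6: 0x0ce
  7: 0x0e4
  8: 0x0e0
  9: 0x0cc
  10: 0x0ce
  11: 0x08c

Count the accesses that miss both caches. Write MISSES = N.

#0 0x86→b8/s0 MISS; vc=[]
#1 0xea→b14/s0 MISS; vc=[8]
#2 0xe4→b14/s0 L1-HIT; vc=[8]
#3 0xc1→b12/s0 MISS; vc=[8,14]
#4 0x8d→b8/s0 VC-HIT; vc=[12,14]
#5 0xe9→b14/s0 VC-HIT; vc=[12,8]
#6 0xce→b12/s0 VC-HIT; vc=[14,8]
#7 0xe4→b14/s0 VC-HIT; vc=[12,8]
#8 0xe0→b14/s0 L1-HIT; vc=[12,8]
#9 0xcc→b12/s0 VC-HIT; vc=[14,8]
#10 0xce→b12/s0 L1-HIT; vc=[14,8]
#11 0x8c→b8/s0 VC-HIT; vc=[14,12]

MISSES = 3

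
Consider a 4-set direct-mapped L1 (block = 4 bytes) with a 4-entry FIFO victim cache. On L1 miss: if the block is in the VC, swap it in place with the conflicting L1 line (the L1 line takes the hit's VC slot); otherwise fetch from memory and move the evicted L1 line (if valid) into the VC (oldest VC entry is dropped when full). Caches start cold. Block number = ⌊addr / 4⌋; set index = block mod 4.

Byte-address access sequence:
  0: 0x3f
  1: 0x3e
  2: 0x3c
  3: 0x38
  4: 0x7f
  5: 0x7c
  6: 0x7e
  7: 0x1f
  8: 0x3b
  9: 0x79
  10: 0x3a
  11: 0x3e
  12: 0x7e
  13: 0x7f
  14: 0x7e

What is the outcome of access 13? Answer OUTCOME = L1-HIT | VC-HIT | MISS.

#0 0x3f→b15/s3 MISS; vc=[]
#1 0x3e→b15/s3 L1-HIT; vc=[]
#2 0x3c→b15/s3 L1-HIT; vc=[]
#3 0x38→b14/s2 MISS; vc=[]
#4 0x7f→b31/s3 MISS; vc=[15]
#5 0x7c→b31/s3 L1-HIT; vc=[15]
#6 0x7e→b31/s3 L1-HIT; vc=[15]
#7 0x1f→b7/s3 MISS; vc=[15,31]
#8 0x3b→b14/s2 L1-HIT; vc=[15,31]
#9 0x79→b30/s2 MISS; vc=[15,31,14]
#10 0x3a→b14/s2 VC-HIT; vc=[15,31,30]
#11 0x3e→b15/s3 VC-HIT; vc=[7,31,30]
#12 0x7e→b31/s3 VC-HIT; vc=[7,15,30]
#13 0x7f→b31/s3 L1-HIT; vc=[7,15,30]
#14 0x7e→b31/s3 L1-HIT; vc=[7,15,30]

OUTCOME = L1-HIT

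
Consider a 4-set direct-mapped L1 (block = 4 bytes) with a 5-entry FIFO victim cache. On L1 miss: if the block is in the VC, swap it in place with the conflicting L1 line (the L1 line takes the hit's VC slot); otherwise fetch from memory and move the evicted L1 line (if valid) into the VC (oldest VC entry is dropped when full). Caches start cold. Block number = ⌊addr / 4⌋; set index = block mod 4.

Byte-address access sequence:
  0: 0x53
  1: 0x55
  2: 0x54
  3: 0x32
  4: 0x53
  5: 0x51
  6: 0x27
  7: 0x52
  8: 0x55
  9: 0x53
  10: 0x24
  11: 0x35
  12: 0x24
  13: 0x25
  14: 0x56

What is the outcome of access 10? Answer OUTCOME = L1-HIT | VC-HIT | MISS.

OUTCOME = VC-HIT

  [0] addr=0x53 blk=20 s=0: MISS | VC []
  [1] addr=0x55 blk=21 s=1: MISS | VC []
  [2] addr=0x54 blk=21 s=1: L1-HIT | VC []
  [3] addr=0x32 blk=12 s=0: MISS | VC [20]
  [4] addr=0x53 blk=20 s=0: VC-HIT | VC [12]
  [5] addr=0x51 blk=20 s=0: L1-HIT | VC [12]
  [6] addr=0x27 blk=9 s=1: MISS | VC [12, 21]
  [7] addr=0x52 blk=20 s=0: L1-HIT | VC [12, 21]
  [8] addr=0x55 blk=21 s=1: VC-HIT | VC [12, 9]
  [9] addr=0x53 blk=20 s=0: L1-HIT | VC [12, 9]
  [10] addr=0x24 blk=9 s=1: VC-HIT | VC [12, 21]
  [11] addr=0x35 blk=13 s=1: MISS | VC [12, 21, 9]
  [12] addr=0x24 blk=9 s=1: VC-HIT | VC [12, 21, 13]
  [13] addr=0x25 blk=9 s=1: L1-HIT | VC [12, 21, 13]
  [14] addr=0x56 blk=21 s=1: VC-HIT | VC [12, 9, 13]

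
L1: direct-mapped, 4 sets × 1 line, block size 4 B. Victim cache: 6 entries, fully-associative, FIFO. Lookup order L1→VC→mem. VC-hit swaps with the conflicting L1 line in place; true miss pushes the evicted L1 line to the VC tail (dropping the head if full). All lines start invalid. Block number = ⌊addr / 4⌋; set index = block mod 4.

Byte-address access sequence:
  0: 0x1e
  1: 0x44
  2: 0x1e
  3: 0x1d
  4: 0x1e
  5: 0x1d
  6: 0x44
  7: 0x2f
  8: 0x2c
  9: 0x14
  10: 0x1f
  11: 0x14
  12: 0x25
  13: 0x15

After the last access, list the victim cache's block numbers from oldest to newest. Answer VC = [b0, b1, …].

VC = [11, 17, 9]

0: 0x1e (blk 7, set 3) → MISS  vc=[]
1: 0x44 (blk 17, set 1) → MISS  vc=[]
2: 0x1e (blk 7, set 3) → L1-HIT  vc=[]
3: 0x1d (blk 7, set 3) → L1-HIT  vc=[]
4: 0x1e (blk 7, set 3) → L1-HIT  vc=[]
5: 0x1d (blk 7, set 3) → L1-HIT  vc=[]
6: 0x44 (blk 17, set 1) → L1-HIT  vc=[]
7: 0x2f (blk 11, set 3) → MISS  vc=[7]
8: 0x2c (blk 11, set 3) → L1-HIT  vc=[7]
9: 0x14 (blk 5, set 1) → MISS  vc=[7, 17]
10: 0x1f (blk 7, set 3) → VC-HIT  vc=[11, 17]
11: 0x14 (blk 5, set 1) → L1-HIT  vc=[11, 17]
12: 0x25 (blk 9, set 1) → MISS  vc=[11, 17, 5]
13: 0x15 (blk 5, set 1) → VC-HIT  vc=[11, 17, 9]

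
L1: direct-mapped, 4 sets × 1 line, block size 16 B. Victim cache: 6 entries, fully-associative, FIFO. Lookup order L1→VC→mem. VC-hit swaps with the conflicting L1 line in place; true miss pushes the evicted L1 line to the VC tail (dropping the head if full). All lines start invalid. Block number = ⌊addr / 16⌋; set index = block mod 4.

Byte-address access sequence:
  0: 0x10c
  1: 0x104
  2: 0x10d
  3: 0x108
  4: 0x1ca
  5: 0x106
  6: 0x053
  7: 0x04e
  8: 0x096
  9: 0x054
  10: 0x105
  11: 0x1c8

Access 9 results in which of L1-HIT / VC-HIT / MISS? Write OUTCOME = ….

0: 0x10c (blk 16, set 0) → MISS  vc=[]
1: 0x104 (blk 16, set 0) → L1-HIT  vc=[]
2: 0x10d (blk 16, set 0) → L1-HIT  vc=[]
3: 0x108 (blk 16, set 0) → L1-HIT  vc=[]
4: 0x1ca (blk 28, set 0) → MISS  vc=[16]
5: 0x106 (blk 16, set 0) → VC-HIT  vc=[28]
6: 0x53 (blk 5, set 1) → MISS  vc=[28]
7: 0x4e (blk 4, set 0) → MISS  vc=[28, 16]
8: 0x96 (blk 9, set 1) → MISS  vc=[28, 16, 5]
9: 0x54 (blk 5, set 1) → VC-HIT  vc=[28, 16, 9]
10: 0x105 (blk 16, set 0) → VC-HIT  vc=[28, 4, 9]
11: 0x1c8 (blk 28, set 0) → VC-HIT  vc=[16, 4, 9]

OUTCOME = VC-HIT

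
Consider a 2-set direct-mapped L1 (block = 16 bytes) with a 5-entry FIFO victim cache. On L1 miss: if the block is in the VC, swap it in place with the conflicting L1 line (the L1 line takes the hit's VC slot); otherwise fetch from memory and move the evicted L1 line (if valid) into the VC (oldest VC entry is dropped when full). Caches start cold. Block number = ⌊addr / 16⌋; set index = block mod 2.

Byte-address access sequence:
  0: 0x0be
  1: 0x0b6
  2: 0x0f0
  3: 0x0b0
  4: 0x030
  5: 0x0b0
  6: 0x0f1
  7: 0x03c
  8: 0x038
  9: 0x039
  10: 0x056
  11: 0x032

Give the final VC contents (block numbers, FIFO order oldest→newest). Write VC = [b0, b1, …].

0: 0xbe (blk 11, set 1) → MISS  vc=[]
1: 0xb6 (blk 11, set 1) → L1-HIT  vc=[]
2: 0xf0 (blk 15, set 1) → MISS  vc=[11]
3: 0xb0 (blk 11, set 1) → VC-HIT  vc=[15]
4: 0x30 (blk 3, set 1) → MISS  vc=[15, 11]
5: 0xb0 (blk 11, set 1) → VC-HIT  vc=[15, 3]
6: 0xf1 (blk 15, set 1) → VC-HIT  vc=[11, 3]
7: 0x3c (blk 3, set 1) → VC-HIT  vc=[11, 15]
8: 0x38 (blk 3, set 1) → L1-HIT  vc=[11, 15]
9: 0x39 (blk 3, set 1) → L1-HIT  vc=[11, 15]
10: 0x56 (blk 5, set 1) → MISS  vc=[11, 15, 3]
11: 0x32 (blk 3, set 1) → VC-HIT  vc=[11, 15, 5]

VC = [11, 15, 5]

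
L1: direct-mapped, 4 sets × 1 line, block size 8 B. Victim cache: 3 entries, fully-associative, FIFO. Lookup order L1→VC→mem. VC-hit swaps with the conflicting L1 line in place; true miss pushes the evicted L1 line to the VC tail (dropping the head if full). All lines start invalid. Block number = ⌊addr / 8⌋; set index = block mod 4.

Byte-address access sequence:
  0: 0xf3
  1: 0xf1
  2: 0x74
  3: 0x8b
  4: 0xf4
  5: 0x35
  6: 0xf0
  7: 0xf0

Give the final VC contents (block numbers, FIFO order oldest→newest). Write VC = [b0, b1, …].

VC = [14, 6]

0: 0xf3 (blk 30, set 2) → MISS  vc=[]
1: 0xf1 (blk 30, set 2) → L1-HIT  vc=[]
2: 0x74 (blk 14, set 2) → MISS  vc=[30]
3: 0x8b (blk 17, set 1) → MISS  vc=[30]
4: 0xf4 (blk 30, set 2) → VC-HIT  vc=[14]
5: 0x35 (blk 6, set 2) → MISS  vc=[14, 30]
6: 0xf0 (blk 30, set 2) → VC-HIT  vc=[14, 6]
7: 0xf0 (blk 30, set 2) → L1-HIT  vc=[14, 6]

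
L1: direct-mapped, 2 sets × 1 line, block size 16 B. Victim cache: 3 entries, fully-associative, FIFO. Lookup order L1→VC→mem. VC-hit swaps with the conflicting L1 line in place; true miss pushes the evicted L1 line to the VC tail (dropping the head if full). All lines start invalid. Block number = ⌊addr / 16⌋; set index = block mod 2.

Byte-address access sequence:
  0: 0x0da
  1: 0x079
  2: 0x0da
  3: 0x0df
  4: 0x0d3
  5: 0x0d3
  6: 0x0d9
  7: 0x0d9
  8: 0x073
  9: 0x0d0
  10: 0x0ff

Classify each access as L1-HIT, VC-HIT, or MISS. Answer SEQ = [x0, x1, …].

SEQ = [MISS, MISS, VC-HIT, L1-HIT, L1-HIT, L1-HIT, L1-HIT, L1-HIT, VC-HIT, VC-HIT, MISS]

#0 0xda→b13/s1 MISS; vc=[]
#1 0x79→b7/s1 MISS; vc=[13]
#2 0xda→b13/s1 VC-HIT; vc=[7]
#3 0xdf→b13/s1 L1-HIT; vc=[7]
#4 0xd3→b13/s1 L1-HIT; vc=[7]
#5 0xd3→b13/s1 L1-HIT; vc=[7]
#6 0xd9→b13/s1 L1-HIT; vc=[7]
#7 0xd9→b13/s1 L1-HIT; vc=[7]
#8 0x73→b7/s1 VC-HIT; vc=[13]
#9 0xd0→b13/s1 VC-HIT; vc=[7]
#10 0xff→b15/s1 MISS; vc=[7,13]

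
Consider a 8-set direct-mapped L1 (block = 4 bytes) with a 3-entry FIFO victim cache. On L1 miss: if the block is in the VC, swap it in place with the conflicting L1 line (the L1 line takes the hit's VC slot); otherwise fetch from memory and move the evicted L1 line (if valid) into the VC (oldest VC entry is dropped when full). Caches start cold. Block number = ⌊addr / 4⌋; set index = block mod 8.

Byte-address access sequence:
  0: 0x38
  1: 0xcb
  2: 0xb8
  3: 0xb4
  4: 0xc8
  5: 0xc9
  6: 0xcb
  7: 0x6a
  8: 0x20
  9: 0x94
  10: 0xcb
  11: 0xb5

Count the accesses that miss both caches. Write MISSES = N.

  [0] addr=0x38 blk=14 s=6: MISS | VC []
  [1] addr=0xcb blk=50 s=2: MISS | VC []
  [2] addr=0xb8 blk=46 s=6: MISS | VC [14]
  [3] addr=0xb4 blk=45 s=5: MISS | VC [14]
  [4] addr=0xc8 blk=50 s=2: L1-HIT | VC [14]
  [5] addr=0xc9 blk=50 s=2: L1-HIT | VC [14]
  [6] addr=0xcb blk=50 s=2: L1-HIT | VC [14]
  [7] addr=0x6a blk=26 s=2: MISS | VC [14, 50]
  [8] addr=0x20 blk=8 s=0: MISS | VC [14, 50]
  [9] addr=0x94 blk=37 s=5: MISS | VC [14, 50, 45]
  [10] addr=0xcb blk=50 s=2: VC-HIT | VC [14, 26, 45]
  [11] addr=0xb5 blk=45 s=5: VC-HIT | VC [14, 26, 37]

MISSES = 7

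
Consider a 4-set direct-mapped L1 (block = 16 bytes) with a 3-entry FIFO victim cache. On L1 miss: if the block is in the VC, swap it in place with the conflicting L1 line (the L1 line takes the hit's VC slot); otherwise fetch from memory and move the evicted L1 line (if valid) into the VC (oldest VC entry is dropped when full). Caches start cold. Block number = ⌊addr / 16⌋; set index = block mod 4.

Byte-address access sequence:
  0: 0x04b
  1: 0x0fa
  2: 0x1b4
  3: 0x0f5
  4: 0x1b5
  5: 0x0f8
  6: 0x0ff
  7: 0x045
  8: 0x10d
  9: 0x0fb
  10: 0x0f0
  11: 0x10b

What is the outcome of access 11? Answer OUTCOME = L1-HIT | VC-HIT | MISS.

OUTCOME = L1-HIT

#0 0x4b→b4/s0 MISS; vc=[]
#1 0xfa→b15/s3 MISS; vc=[]
#2 0x1b4→b27/s3 MISS; vc=[15]
#3 0xf5→b15/s3 VC-HIT; vc=[27]
#4 0x1b5→b27/s3 VC-HIT; vc=[15]
#5 0xf8→b15/s3 VC-HIT; vc=[27]
#6 0xff→b15/s3 L1-HIT; vc=[27]
#7 0x45→b4/s0 L1-HIT; vc=[27]
#8 0x10d→b16/s0 MISS; vc=[27,4]
#9 0xfb→b15/s3 L1-HIT; vc=[27,4]
#10 0xf0→b15/s3 L1-HIT; vc=[27,4]
#11 0x10b→b16/s0 L1-HIT; vc=[27,4]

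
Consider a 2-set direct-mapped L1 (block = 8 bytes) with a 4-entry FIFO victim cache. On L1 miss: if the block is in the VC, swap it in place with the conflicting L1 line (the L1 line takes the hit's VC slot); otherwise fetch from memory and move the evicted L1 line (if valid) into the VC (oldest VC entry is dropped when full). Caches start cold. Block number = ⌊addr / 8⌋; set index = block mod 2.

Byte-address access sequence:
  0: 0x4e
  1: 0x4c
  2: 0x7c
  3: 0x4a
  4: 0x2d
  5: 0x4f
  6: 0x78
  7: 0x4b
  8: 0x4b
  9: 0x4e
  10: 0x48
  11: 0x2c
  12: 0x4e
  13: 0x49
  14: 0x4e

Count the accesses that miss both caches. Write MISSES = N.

  [0] addr=0x4e blk=9 s=1: MISS | VC []
  [1] addr=0x4c blk=9 s=1: L1-HIT | VC []
  [2] addr=0x7c blk=15 s=1: MISS | VC [9]
  [3] addr=0x4a blk=9 s=1: VC-HIT | VC [15]
  [4] addr=0x2d blk=5 s=1: MISS | VC [15, 9]
  [5] addr=0x4f blk=9 s=1: VC-HIT | VC [15, 5]
  [6] addr=0x78 blk=15 s=1: VC-HIT | VC [9, 5]
  [7] addr=0x4b blk=9 s=1: VC-HIT | VC [15, 5]
  [8] addr=0x4b blk=9 s=1: L1-HIT | VC [15, 5]
  [9] addr=0x4e blk=9 s=1: L1-HIT | VC [15, 5]
  [10] addr=0x48 blk=9 s=1: L1-HIT | VC [15, 5]
  [11] addr=0x2c blk=5 s=1: VC-HIT | VC [15, 9]
  [12] addr=0x4e blk=9 s=1: VC-HIT | VC [15, 5]
  [13] addr=0x49 blk=9 s=1: L1-HIT | VC [15, 5]
  [14] addr=0x4e blk=9 s=1: L1-HIT | VC [15, 5]

MISSES = 3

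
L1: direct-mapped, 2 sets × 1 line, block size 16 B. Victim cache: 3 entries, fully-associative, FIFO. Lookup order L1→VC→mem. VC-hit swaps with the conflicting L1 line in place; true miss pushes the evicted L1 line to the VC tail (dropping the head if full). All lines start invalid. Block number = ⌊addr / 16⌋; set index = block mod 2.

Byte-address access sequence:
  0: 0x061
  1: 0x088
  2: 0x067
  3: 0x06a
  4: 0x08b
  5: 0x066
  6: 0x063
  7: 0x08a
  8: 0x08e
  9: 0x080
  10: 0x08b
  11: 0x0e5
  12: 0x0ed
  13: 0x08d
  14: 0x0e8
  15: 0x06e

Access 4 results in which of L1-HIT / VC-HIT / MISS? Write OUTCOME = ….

OUTCOME = VC-HIT

#0 0x61→b6/s0 MISS; vc=[]
#1 0x88→b8/s0 MISS; vc=[6]
#2 0x67→b6/s0 VC-HIT; vc=[8]
#3 0x6a→b6/s0 L1-HIT; vc=[8]
#4 0x8b→b8/s0 VC-HIT; vc=[6]
#5 0x66→b6/s0 VC-HIT; vc=[8]
#6 0x63→b6/s0 L1-HIT; vc=[8]
#7 0x8a→b8/s0 VC-HIT; vc=[6]
#8 0x8e→b8/s0 L1-HIT; vc=[6]
#9 0x80→b8/s0 L1-HIT; vc=[6]
#10 0x8b→b8/s0 L1-HIT; vc=[6]
#11 0xe5→b14/s0 MISS; vc=[6,8]
#12 0xed→b14/s0 L1-HIT; vc=[6,8]
#13 0x8d→b8/s0 VC-HIT; vc=[6,14]
#14 0xe8→b14/s0 VC-HIT; vc=[6,8]
#15 0x6e→b6/s0 VC-HIT; vc=[14,8]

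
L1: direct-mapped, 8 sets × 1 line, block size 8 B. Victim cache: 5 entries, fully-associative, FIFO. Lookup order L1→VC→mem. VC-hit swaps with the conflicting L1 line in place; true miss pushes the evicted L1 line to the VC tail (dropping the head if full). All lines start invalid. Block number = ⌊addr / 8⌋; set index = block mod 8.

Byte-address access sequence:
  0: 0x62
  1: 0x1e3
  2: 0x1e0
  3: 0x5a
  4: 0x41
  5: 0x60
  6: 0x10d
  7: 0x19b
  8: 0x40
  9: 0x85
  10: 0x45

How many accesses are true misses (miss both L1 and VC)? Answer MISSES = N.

MISSES = 7

0: 0x62 (blk 12, set 4) → MISS  vc=[]
1: 0x1e3 (blk 60, set 4) → MISS  vc=[12]
2: 0x1e0 (blk 60, set 4) → L1-HIT  vc=[12]
3: 0x5a (blk 11, set 3) → MISS  vc=[12]
4: 0x41 (blk 8, set 0) → MISS  vc=[12]
5: 0x60 (blk 12, set 4) → VC-HIT  vc=[60]
6: 0x10d (blk 33, set 1) → MISS  vc=[60]
7: 0x19b (blk 51, set 3) → MISS  vc=[60, 11]
8: 0x40 (blk 8, set 0) → L1-HIT  vc=[60, 11]
9: 0x85 (blk 16, set 0) → MISS  vc=[60, 11, 8]
10: 0x45 (blk 8, set 0) → VC-HIT  vc=[60, 11, 16]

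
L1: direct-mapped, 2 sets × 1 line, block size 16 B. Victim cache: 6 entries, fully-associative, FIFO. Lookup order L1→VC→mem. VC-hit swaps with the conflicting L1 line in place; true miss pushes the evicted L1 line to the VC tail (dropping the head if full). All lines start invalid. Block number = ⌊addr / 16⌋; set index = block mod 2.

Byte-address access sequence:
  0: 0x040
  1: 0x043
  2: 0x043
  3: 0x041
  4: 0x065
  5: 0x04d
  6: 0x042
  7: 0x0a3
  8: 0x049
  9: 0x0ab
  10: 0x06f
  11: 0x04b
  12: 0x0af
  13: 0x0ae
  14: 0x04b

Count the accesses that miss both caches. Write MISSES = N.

  [0] addr=0x40 blk=4 s=0: MISS | VC []
  [1] addr=0x43 blk=4 s=0: L1-HIT | VC []
  [2] addr=0x43 blk=4 s=0: L1-HIT | VC []
  [3] addr=0x41 blk=4 s=0: L1-HIT | VC []
  [4] addr=0x65 blk=6 s=0: MISS | VC [4]
  [5] addr=0x4d blk=4 s=0: VC-HIT | VC [6]
  [6] addr=0x42 blk=4 s=0: L1-HIT | VC [6]
  [7] addr=0xa3 blk=10 s=0: MISS | VC [6, 4]
  [8] addr=0x49 blk=4 s=0: VC-HIT | VC [6, 10]
  [9] addr=0xab blk=10 s=0: VC-HIT | VC [6, 4]
  [10] addr=0x6f blk=6 s=0: VC-HIT | VC [10, 4]
  [11] addr=0x4b blk=4 s=0: VC-HIT | VC [10, 6]
  [12] addr=0xaf blk=10 s=0: VC-HIT | VC [4, 6]
  [13] addr=0xae blk=10 s=0: L1-HIT | VC [4, 6]
  [14] addr=0x4b blk=4 s=0: VC-HIT | VC [10, 6]

MISSES = 3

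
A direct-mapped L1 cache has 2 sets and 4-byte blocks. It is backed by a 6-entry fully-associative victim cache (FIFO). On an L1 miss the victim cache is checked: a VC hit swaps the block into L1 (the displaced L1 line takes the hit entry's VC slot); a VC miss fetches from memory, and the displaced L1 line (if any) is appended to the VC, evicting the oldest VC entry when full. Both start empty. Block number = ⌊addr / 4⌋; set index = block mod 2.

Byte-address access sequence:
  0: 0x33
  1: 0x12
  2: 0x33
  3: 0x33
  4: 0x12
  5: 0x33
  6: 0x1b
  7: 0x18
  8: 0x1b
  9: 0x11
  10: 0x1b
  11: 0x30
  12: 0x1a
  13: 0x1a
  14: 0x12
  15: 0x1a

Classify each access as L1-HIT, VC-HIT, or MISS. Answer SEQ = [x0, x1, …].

  [0] addr=0x33 blk=12 s=0: MISS | VC []
  [1] addr=0x12 blk=4 s=0: MISS | VC [12]
  [2] addr=0x33 blk=12 s=0: VC-HIT | VC [4]
  [3] addr=0x33 blk=12 s=0: L1-HIT | VC [4]
  [4] addr=0x12 blk=4 s=0: VC-HIT | VC [12]
  [5] addr=0x33 blk=12 s=0: VC-HIT | VC [4]
  [6] addr=0x1b blk=6 s=0: MISS | VC [4, 12]
  [7] addr=0x18 blk=6 s=0: L1-HIT | VC [4, 12]
  [8] addr=0x1b blk=6 s=0: L1-HIT | VC [4, 12]
  [9] addr=0x11 blk=4 s=0: VC-HIT | VC [6, 12]
  [10] addr=0x1b blk=6 s=0: VC-HIT | VC [4, 12]
  [11] addr=0x30 blk=12 s=0: VC-HIT | VC [4, 6]
  [12] addr=0x1a blk=6 s=0: VC-HIT | VC [4, 12]
  [13] addr=0x1a blk=6 s=0: L1-HIT | VC [4, 12]
  [14] addr=0x12 blk=4 s=0: VC-HIT | VC [6, 12]
  [15] addr=0x1a blk=6 s=0: VC-HIT | VC [4, 12]

SEQ = [MISS, MISS, VC-HIT, L1-HIT, VC-HIT, VC-HIT, MISS, L1-HIT, L1-HIT, VC-HIT, VC-HIT, VC-HIT, VC-HIT, L1-HIT, VC-HIT, VC-HIT]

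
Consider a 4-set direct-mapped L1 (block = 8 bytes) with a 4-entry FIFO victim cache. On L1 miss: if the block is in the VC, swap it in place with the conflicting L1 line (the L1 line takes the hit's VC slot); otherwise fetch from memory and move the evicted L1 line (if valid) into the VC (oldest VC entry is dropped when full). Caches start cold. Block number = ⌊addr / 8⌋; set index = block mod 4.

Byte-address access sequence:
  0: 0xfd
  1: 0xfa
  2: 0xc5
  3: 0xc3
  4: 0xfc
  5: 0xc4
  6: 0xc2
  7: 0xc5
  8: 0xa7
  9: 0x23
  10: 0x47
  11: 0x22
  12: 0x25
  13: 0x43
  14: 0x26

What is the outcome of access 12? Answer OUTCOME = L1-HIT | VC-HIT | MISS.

OUTCOME = L1-HIT

0: 0xfd (blk 31, set 3) → MISS  vc=[]
1: 0xfa (blk 31, set 3) → L1-HIT  vc=[]
2: 0xc5 (blk 24, set 0) → MISS  vc=[]
3: 0xc3 (blk 24, set 0) → L1-HIT  vc=[]
4: 0xfc (blk 31, set 3) → L1-HIT  vc=[]
5: 0xc4 (blk 24, set 0) → L1-HIT  vc=[]
6: 0xc2 (blk 24, set 0) → L1-HIT  vc=[]
7: 0xc5 (blk 24, set 0) → L1-HIT  vc=[]
8: 0xa7 (blk 20, set 0) → MISS  vc=[24]
9: 0x23 (blk 4, set 0) → MISS  vc=[24, 20]
10: 0x47 (blk 8, set 0) → MISS  vc=[24, 20, 4]
11: 0x22 (blk 4, set 0) → VC-HIT  vc=[24, 20, 8]
12: 0x25 (blk 4, set 0) → L1-HIT  vc=[24, 20, 8]
13: 0x43 (blk 8, set 0) → VC-HIT  vc=[24, 20, 4]
14: 0x26 (blk 4, set 0) → VC-HIT  vc=[24, 20, 8]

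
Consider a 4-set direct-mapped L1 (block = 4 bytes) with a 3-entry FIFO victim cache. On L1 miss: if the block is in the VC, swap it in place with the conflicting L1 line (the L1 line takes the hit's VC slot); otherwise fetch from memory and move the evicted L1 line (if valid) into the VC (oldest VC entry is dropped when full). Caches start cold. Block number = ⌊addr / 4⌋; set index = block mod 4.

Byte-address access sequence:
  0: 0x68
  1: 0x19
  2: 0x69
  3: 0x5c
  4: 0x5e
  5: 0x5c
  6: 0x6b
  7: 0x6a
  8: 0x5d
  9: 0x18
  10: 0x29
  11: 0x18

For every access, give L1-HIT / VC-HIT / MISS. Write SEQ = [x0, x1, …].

SEQ = [MISS, MISS, VC-HIT, MISS, L1-HIT, L1-HIT, L1-HIT, L1-HIT, L1-HIT, VC-HIT, MISS, VC-HIT]

0: 0x68 (blk 26, set 2) → MISS  vc=[]
1: 0x19 (blk 6, set 2) → MISS  vc=[26]
2: 0x69 (blk 26, set 2) → VC-HIT  vc=[6]
3: 0x5c (blk 23, set 3) → MISS  vc=[6]
4: 0x5e (blk 23, set 3) → L1-HIT  vc=[6]
5: 0x5c (blk 23, set 3) → L1-HIT  vc=[6]
6: 0x6b (blk 26, set 2) → L1-HIT  vc=[6]
7: 0x6a (blk 26, set 2) → L1-HIT  vc=[6]
8: 0x5d (blk 23, set 3) → L1-HIT  vc=[6]
9: 0x18 (blk 6, set 2) → VC-HIT  vc=[26]
10: 0x29 (blk 10, set 2) → MISS  vc=[26, 6]
11: 0x18 (blk 6, set 2) → VC-HIT  vc=[26, 10]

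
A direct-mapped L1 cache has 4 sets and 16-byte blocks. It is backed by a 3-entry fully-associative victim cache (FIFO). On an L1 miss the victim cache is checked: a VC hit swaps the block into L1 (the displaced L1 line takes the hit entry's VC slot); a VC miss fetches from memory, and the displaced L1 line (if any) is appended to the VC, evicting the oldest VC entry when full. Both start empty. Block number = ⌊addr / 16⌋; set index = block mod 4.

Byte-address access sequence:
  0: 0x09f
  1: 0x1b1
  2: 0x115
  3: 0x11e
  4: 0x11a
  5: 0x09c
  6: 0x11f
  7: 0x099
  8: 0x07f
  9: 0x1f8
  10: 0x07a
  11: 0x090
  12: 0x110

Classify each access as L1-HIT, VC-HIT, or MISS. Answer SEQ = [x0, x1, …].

SEQ = [MISS, MISS, MISS, L1-HIT, L1-HIT, VC-HIT, VC-HIT, VC-HIT, MISS, MISS, VC-HIT, L1-HIT, VC-HIT]

0: 0x9f (blk 9, set 1) → MISS  vc=[]
1: 0x1b1 (blk 27, set 3) → MISS  vc=[]
2: 0x115 (blk 17, set 1) → MISS  vc=[9]
3: 0x11e (blk 17, set 1) → L1-HIT  vc=[9]
4: 0x11a (blk 17, set 1) → L1-HIT  vc=[9]
5: 0x9c (blk 9, set 1) → VC-HIT  vc=[17]
6: 0x11f (blk 17, set 1) → VC-HIT  vc=[9]
7: 0x99 (blk 9, set 1) → VC-HIT  vc=[17]
8: 0x7f (blk 7, set 3) → MISS  vc=[17, 27]
9: 0x1f8 (blk 31, set 3) → MISS  vc=[17, 27, 7]
10: 0x7a (blk 7, set 3) → VC-HIT  vc=[17, 27, 31]
11: 0x90 (blk 9, set 1) → L1-HIT  vc=[17, 27, 31]
12: 0x110 (blk 17, set 1) → VC-HIT  vc=[9, 27, 31]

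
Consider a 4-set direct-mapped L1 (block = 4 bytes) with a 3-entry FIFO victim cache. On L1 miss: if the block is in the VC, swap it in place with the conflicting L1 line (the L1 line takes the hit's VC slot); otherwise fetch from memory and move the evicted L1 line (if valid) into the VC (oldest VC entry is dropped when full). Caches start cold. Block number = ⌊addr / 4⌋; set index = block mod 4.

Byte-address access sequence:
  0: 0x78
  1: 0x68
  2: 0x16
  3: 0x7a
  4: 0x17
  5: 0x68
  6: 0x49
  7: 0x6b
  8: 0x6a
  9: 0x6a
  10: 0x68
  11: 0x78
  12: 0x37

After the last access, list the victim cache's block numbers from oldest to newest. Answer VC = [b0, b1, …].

0: 0x78 (blk 30, set 2) → MISS  vc=[]
1: 0x68 (blk 26, set 2) → MISS  vc=[30]
2: 0x16 (blk 5, set 1) → MISS  vc=[30]
3: 0x7a (blk 30, set 2) → VC-HIT  vc=[26]
4: 0x17 (blk 5, set 1) → L1-HIT  vc=[26]
5: 0x68 (blk 26, set 2) → VC-HIT  vc=[30]
6: 0x49 (blk 18, set 2) → MISS  vc=[30, 26]
7: 0x6b (blk 26, set 2) → VC-HIT  vc=[30, 18]
8: 0x6a (blk 26, set 2) → L1-HIT  vc=[30, 18]
9: 0x6a (blk 26, set 2) → L1-HIT  vc=[30, 18]
10: 0x68 (blk 26, set 2) → L1-HIT  vc=[30, 18]
11: 0x78 (blk 30, set 2) → VC-HIT  vc=[26, 18]
12: 0x37 (blk 13, set 1) → MISS  vc=[26, 18, 5]

VC = [26, 18, 5]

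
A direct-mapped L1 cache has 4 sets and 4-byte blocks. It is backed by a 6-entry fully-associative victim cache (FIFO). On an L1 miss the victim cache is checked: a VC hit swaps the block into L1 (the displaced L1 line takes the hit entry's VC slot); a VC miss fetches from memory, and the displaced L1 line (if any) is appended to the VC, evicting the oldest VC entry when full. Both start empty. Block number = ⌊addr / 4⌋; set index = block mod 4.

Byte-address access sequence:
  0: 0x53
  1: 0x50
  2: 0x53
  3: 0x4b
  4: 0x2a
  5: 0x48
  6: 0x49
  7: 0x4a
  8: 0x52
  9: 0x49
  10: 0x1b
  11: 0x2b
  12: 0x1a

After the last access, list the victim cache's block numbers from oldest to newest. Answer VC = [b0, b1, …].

VC = [10, 18]

0: 0x53 (blk 20, set 0) → MISS  vc=[]
1: 0x50 (blk 20, set 0) → L1-HIT  vc=[]
2: 0x53 (blk 20, set 0) → L1-HIT  vc=[]
3: 0x4b (blk 18, set 2) → MISS  vc=[]
4: 0x2a (blk 10, set 2) → MISS  vc=[18]
5: 0x48 (blk 18, set 2) → VC-HIT  vc=[10]
6: 0x49 (blk 18, set 2) → L1-HIT  vc=[10]
7: 0x4a (blk 18, set 2) → L1-HIT  vc=[10]
8: 0x52 (blk 20, set 0) → L1-HIT  vc=[10]
9: 0x49 (blk 18, set 2) → L1-HIT  vc=[10]
10: 0x1b (blk 6, set 2) → MISS  vc=[10, 18]
11: 0x2b (blk 10, set 2) → VC-HIT  vc=[6, 18]
12: 0x1a (blk 6, set 2) → VC-HIT  vc=[10, 18]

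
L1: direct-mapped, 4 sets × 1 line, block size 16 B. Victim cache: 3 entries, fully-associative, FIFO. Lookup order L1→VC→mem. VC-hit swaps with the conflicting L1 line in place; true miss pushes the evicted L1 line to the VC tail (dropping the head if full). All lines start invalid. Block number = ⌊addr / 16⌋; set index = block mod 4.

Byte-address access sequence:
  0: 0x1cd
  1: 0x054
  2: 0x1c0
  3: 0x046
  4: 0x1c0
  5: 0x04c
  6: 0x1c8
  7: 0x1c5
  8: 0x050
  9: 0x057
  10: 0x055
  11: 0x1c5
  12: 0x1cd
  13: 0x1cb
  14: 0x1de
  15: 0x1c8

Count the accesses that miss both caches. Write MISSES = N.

MISSES = 4

  [0] addr=0x1cd blk=28 s=0: MISS | VC []
  [1] addr=0x54 blk=5 s=1: MISS | VC []
  [2] addr=0x1c0 blk=28 s=0: L1-HIT | VC []
  [3] addr=0x46 blk=4 s=0: MISS | VC [28]
  [4] addr=0x1c0 blk=28 s=0: VC-HIT | VC [4]
  [5] addr=0x4c blk=4 s=0: VC-HIT | VC [28]
  [6] addr=0x1c8 blk=28 s=0: VC-HIT | VC [4]
  [7] addr=0x1c5 blk=28 s=0: L1-HIT | VC [4]
  [8] addr=0x50 blk=5 s=1: L1-HIT | VC [4]
  [9] addr=0x57 blk=5 s=1: L1-HIT | VC [4]
  [10] addr=0x55 blk=5 s=1: L1-HIT | VC [4]
  [11] addr=0x1c5 blk=28 s=0: L1-HIT | VC [4]
  [12] addr=0x1cd blk=28 s=0: L1-HIT | VC [4]
  [13] addr=0x1cb blk=28 s=0: L1-HIT | VC [4]
  [14] addr=0x1de blk=29 s=1: MISS | VC [4, 5]
  [15] addr=0x1c8 blk=28 s=0: L1-HIT | VC [4, 5]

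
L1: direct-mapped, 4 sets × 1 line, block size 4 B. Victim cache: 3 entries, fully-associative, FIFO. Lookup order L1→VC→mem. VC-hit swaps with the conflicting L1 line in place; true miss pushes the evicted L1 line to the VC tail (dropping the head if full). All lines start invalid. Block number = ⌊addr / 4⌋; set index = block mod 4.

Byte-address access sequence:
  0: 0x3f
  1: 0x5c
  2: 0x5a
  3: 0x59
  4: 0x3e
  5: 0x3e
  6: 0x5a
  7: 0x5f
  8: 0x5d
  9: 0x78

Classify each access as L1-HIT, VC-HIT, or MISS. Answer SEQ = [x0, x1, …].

SEQ = [MISS, MISS, MISS, L1-HIT, VC-HIT, L1-HIT, L1-HIT, VC-HIT, L1-HIT, MISS]

#0 0x3f→b15/s3 MISS; vc=[]
#1 0x5c→b23/s3 MISS; vc=[15]
#2 0x5a→b22/s2 MISS; vc=[15]
#3 0x59→b22/s2 L1-HIT; vc=[15]
#4 0x3e→b15/s3 VC-HIT; vc=[23]
#5 0x3e→b15/s3 L1-HIT; vc=[23]
#6 0x5a→b22/s2 L1-HIT; vc=[23]
#7 0x5f→b23/s3 VC-HIT; vc=[15]
#8 0x5d→b23/s3 L1-HIT; vc=[15]
#9 0x78→b30/s2 MISS; vc=[15,22]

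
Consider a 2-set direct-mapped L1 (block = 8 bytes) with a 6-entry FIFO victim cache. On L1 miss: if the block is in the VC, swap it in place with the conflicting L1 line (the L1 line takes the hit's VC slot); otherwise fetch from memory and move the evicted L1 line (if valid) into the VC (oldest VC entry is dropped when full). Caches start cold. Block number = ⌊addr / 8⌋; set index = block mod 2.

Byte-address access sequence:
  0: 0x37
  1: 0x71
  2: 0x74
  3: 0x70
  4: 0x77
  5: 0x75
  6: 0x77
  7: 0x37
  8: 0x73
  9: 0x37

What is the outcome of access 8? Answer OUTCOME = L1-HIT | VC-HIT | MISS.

  [0] addr=0x37 blk=6 s=0: MISS | VC []
  [1] addr=0x71 blk=14 s=0: MISS | VC [6]
  [2] addr=0x74 blk=14 s=0: L1-HIT | VC [6]
  [3] addr=0x70 blk=14 s=0: L1-HIT | VC [6]
  [4] addr=0x77 blk=14 s=0: L1-HIT | VC [6]
  [5] addr=0x75 blk=14 s=0: L1-HIT | VC [6]
  [6] addr=0x77 blk=14 s=0: L1-HIT | VC [6]
  [7] addr=0x37 blk=6 s=0: VC-HIT | VC [14]
  [8] addr=0x73 blk=14 s=0: VC-HIT | VC [6]
  [9] addr=0x37 blk=6 s=0: VC-HIT | VC [14]

OUTCOME = VC-HIT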